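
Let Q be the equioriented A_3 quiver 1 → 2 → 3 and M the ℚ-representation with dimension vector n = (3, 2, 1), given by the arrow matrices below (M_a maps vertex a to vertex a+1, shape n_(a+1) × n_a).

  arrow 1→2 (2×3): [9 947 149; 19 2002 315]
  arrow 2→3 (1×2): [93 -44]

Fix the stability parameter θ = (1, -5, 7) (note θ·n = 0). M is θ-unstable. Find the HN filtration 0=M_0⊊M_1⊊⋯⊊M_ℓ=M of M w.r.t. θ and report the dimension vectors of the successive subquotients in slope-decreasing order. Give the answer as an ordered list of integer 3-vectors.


Barcode: M ≅ I[1,1], I[1,2], I[1,3]. HN layers by μ_θ (3 steps, strictly decreasing):
  μ^(1)=7; μ^(2)=1; μ^(3)=-2

((0, 0, 1); (1, 0, 0); (2, 2, 0))


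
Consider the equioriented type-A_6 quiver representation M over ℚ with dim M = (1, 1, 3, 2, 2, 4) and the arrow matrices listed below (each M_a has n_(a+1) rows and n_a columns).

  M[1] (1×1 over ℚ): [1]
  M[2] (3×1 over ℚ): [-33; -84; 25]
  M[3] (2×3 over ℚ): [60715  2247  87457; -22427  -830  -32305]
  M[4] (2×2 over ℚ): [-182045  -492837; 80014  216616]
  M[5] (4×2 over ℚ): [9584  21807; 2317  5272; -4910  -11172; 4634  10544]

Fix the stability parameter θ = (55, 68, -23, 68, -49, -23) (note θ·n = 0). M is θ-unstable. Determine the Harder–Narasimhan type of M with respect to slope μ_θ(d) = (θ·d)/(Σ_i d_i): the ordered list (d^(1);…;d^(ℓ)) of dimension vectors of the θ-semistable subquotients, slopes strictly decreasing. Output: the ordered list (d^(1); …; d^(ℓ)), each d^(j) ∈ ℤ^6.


Interval decomposition of M: I[1,6], I[3,3], I[3,6], I[6,6]^2.
HN type (ℓ=3): μ^(1)=16; μ^(2)=-4/3; μ^(3)=-23

((1, 1, 1, 1, 1, 1); (0, 0, 0, 1, 1, 1); (0, 0, 2, 0, 0, 2))


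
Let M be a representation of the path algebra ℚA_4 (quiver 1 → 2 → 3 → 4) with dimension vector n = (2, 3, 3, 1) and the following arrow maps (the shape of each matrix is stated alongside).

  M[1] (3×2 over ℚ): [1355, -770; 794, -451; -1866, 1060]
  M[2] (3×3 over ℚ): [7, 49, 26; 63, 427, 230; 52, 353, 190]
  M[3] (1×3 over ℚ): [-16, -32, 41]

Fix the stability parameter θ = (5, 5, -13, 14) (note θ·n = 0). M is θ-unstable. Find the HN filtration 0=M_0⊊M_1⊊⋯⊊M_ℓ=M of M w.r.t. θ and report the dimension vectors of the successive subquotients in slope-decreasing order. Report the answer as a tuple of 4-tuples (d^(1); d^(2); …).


Barcode: M ≅ I[1,3], I[1,4], I[2,2], I[3,3]. HN layers by μ_θ (4 steps, strictly decreasing):
  μ^(1)=14; μ^(2)=5; μ^(3)=-1; μ^(4)=-13

((0, 0, 0, 1); (0, 1, 0, 0); (2, 2, 2, 0); (0, 0, 1, 0))


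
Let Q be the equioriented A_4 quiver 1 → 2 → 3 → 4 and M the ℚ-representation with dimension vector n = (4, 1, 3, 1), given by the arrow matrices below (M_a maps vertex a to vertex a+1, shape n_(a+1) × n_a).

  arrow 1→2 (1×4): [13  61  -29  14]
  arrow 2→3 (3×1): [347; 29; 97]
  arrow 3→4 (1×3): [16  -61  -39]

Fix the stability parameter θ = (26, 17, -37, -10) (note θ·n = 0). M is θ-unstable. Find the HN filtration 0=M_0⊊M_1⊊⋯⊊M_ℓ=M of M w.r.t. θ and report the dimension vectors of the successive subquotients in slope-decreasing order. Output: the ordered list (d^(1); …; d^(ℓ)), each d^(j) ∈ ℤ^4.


Interval decomposition of M: I[1,1]^3, I[1,3], I[3,3], I[3,4].
HN type (ℓ=4): μ^(1)=26; μ^(2)=2; μ^(3)=-10; μ^(4)=-37

((3, 0, 0, 0); (1, 1, 1, 0); (0, 0, 0, 1); (0, 0, 2, 0))


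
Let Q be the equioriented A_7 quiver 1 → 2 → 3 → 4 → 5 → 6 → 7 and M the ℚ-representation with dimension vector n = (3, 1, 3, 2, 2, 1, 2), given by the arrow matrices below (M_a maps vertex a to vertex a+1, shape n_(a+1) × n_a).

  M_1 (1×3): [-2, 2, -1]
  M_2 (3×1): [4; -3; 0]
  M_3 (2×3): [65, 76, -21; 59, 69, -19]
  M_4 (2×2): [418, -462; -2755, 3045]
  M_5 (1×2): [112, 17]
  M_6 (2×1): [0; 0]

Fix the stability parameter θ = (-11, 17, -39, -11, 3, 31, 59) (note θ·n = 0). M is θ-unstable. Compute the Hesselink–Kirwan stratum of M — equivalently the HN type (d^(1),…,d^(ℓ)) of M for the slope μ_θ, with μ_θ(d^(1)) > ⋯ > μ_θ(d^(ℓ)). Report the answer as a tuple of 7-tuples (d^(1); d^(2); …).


Interval decomposition of M: I[1,1]^2, I[1,6], I[3,3], I[3,4], I[5,5], I[7,7]^2.
HN type (ℓ=5): μ^(1)=59; μ^(2)=31; μ^(3)=3; μ^(4)=-11; μ^(5)=-39

((0, 0, 0, 0, 0, 0, 2); (0, 0, 0, 0, 0, 1, 0); (0, 0, 0, 0, 2, 0, 0); (3, 1, 1, 2, 0, 0, 0); (0, 0, 2, 0, 0, 0, 0))


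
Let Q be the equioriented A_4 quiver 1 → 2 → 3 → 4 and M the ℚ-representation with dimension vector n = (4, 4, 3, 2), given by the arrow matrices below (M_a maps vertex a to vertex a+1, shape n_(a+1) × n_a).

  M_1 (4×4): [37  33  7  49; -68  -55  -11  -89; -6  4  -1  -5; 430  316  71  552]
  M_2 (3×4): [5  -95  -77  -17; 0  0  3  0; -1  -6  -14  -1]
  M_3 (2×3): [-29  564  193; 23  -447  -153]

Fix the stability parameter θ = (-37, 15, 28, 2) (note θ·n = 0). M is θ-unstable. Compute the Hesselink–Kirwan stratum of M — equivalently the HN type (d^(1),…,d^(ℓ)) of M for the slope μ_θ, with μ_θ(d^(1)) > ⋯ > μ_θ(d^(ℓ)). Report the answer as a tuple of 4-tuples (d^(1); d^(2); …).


Interval decomposition of M: I[1,2], I[1,3], I[1,4]^2.
HN type (ℓ=3): μ^(1)=28; μ^(2)=15; μ^(3)=-37

((0, 0, 1, 0); (0, 4, 2, 2); (4, 0, 0, 0))


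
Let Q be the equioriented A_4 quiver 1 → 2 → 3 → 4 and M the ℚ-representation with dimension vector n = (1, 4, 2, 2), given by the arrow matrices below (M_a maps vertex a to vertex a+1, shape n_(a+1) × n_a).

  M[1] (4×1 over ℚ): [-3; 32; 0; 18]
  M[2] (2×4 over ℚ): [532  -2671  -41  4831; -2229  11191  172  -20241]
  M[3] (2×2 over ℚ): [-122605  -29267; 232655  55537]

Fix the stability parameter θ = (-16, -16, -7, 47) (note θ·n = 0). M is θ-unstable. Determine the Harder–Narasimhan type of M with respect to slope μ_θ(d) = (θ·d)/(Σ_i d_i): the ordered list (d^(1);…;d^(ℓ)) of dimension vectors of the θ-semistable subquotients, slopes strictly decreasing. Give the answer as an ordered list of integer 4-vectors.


Barcode: M ≅ I[1,4], I[2,2]^2, I[2,3], I[4,4]. HN layers by μ_θ (3 steps, strictly decreasing):
  μ^(1)=47; μ^(2)=-7; μ^(3)=-16

((0, 0, 0, 2); (0, 0, 2, 0); (1, 4, 0, 0))


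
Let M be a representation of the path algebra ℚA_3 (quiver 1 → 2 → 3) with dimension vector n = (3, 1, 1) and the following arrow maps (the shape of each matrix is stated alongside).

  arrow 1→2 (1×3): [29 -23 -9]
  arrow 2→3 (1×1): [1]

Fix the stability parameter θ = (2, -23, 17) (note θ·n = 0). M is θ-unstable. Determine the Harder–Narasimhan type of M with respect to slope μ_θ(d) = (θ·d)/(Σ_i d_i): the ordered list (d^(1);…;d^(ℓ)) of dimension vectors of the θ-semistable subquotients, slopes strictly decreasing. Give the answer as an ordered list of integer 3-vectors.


Interval decomposition of M: I[1,1]^2, I[1,3].
HN type (ℓ=3): μ^(1)=17; μ^(2)=2; μ^(3)=-21/2

((0, 0, 1); (2, 0, 0); (1, 1, 0))


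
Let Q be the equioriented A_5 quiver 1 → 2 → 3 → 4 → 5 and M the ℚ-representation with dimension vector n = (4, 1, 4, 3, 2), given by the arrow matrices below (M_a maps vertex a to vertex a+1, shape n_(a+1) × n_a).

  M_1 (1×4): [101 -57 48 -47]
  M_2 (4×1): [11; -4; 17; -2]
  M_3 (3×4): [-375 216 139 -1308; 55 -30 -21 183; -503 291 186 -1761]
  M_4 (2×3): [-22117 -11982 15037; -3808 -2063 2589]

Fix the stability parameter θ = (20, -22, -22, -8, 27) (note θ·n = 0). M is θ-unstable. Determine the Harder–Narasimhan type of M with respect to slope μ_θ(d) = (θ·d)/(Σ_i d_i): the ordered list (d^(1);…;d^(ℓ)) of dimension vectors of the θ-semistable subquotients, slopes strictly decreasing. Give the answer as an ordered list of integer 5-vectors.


Barcode: M ≅ I[1,1]^3, I[1,5], I[3,3], I[3,4], I[3,5]. HN layers by μ_θ (4 steps, strictly decreasing):
  μ^(1)=27; μ^(2)=20; μ^(3)=-8; μ^(4)=-22

((0, 0, 0, 0, 2); (3, 0, 0, 0, 0); (1, 1, 1, 3, 0); (0, 0, 3, 0, 0))


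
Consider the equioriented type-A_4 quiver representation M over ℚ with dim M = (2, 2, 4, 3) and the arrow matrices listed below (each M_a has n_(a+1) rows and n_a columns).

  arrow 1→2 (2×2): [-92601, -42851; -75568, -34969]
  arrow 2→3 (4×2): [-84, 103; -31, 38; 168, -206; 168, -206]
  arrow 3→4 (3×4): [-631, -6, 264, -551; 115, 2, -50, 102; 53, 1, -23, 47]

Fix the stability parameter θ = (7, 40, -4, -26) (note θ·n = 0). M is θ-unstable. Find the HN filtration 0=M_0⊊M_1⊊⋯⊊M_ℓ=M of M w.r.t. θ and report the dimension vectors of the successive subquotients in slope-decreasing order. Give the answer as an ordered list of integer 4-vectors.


Via rank(M_{q-1}∘⋯∘M_p): M ≅ I[1,4]^2, I[3,3], I[3,4].
μ_θ-semistable layers: μ^(1)=17/4; μ^(2)=-4; μ^(3)=-15

((2, 2, 2, 2); (0, 0, 1, 0); (0, 0, 1, 1))


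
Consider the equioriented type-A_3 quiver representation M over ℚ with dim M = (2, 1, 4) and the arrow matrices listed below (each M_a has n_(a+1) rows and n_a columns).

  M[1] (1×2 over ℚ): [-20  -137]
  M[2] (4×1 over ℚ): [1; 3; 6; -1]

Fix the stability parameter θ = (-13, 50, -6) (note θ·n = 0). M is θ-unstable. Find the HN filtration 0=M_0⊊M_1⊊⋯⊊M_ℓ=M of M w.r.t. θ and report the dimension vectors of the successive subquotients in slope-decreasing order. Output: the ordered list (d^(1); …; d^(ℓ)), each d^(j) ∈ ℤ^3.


Via rank(M_{q-1}∘⋯∘M_p): M ≅ I[1,1], I[1,3], I[3,3]^3.
μ_θ-semistable layers: μ^(1)=22; μ^(2)=-6; μ^(3)=-13

((0, 1, 1); (0, 0, 3); (2, 0, 0))


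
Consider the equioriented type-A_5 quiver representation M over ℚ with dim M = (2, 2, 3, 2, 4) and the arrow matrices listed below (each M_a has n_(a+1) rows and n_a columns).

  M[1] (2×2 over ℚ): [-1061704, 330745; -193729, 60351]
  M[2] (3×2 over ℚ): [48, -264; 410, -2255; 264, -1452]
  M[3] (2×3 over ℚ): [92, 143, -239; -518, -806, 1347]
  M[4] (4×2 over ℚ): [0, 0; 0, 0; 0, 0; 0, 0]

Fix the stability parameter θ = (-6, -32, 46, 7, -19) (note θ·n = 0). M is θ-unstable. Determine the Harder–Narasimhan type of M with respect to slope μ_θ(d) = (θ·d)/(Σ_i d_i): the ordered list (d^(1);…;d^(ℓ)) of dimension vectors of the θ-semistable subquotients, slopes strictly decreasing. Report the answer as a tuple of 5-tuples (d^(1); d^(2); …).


Interval decomposition of M: I[1,2], I[1,4], I[3,3], I[3,4], I[5,5]^4.
HN type (ℓ=3): μ^(1)=46; μ^(2)=53/2; μ^(3)=-19

((0, 0, 1, 0, 0); (0, 0, 2, 2, 0); (2, 2, 0, 0, 4))


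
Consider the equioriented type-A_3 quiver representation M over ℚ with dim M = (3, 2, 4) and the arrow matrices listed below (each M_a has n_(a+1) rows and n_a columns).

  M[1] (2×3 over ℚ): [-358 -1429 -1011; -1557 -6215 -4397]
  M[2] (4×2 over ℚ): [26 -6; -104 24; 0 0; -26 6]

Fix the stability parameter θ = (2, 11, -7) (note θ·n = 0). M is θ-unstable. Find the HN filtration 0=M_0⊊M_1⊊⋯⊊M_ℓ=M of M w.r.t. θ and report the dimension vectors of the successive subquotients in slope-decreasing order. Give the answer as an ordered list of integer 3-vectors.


Via rank(M_{q-1}∘⋯∘M_p): M ≅ I[1,1], I[1,2], I[1,3], I[3,3]^3.
μ_θ-semistable layers: μ^(1)=11; μ^(2)=2; μ^(3)=-7

((0, 1, 0); (3, 1, 1); (0, 0, 3))


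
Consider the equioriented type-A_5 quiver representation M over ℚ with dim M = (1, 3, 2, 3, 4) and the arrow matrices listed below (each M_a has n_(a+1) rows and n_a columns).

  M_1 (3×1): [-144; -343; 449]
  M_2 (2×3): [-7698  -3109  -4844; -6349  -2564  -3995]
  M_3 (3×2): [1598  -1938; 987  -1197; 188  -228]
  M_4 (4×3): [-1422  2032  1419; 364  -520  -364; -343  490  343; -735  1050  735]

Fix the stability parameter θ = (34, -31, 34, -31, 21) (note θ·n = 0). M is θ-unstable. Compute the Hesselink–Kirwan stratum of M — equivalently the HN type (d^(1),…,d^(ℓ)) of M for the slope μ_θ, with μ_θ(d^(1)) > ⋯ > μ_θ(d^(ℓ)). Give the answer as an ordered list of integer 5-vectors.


Interval decomposition of M: I[1,3], I[2,2], I[2,4], I[4,5]^2, I[5,5]^2.
HN type (ℓ=4): μ^(1)=34; μ^(2)=21; μ^(3)=3/2; μ^(4)=-31

((0, 0, 1, 0, 0); (0, 0, 0, 0, 4); (1, 1, 1, 1, 0); (0, 2, 0, 2, 0))


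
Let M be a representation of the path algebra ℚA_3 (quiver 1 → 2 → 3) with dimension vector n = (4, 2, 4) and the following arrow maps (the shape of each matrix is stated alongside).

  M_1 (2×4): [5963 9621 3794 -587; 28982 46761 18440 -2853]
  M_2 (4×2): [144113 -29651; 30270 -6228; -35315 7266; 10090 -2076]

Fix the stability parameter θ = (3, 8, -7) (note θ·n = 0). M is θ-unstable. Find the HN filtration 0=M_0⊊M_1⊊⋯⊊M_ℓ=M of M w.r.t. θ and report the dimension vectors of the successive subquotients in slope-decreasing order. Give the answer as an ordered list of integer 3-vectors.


Via rank(M_{q-1}∘⋯∘M_p): M ≅ I[1,1]^2, I[1,3]^2, I[3,3]^2.
μ_θ-semistable layers: μ^(1)=3; μ^(2)=4/3; μ^(3)=-7

((2, 0, 0); (2, 2, 2); (0, 0, 2))


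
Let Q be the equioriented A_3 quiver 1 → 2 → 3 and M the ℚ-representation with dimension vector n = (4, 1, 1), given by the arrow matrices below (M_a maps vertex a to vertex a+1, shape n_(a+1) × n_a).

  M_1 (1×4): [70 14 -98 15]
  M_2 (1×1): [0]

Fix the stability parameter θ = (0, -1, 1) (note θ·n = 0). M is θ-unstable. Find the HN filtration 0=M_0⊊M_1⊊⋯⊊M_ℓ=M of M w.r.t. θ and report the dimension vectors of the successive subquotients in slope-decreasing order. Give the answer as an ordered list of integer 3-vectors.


Barcode: M ≅ I[1,1]^3, I[1,2], I[3,3]. HN layers by μ_θ (3 steps, strictly decreasing):
  μ^(1)=1; μ^(2)=0; μ^(3)=-1/2

((0, 0, 1); (3, 0, 0); (1, 1, 0))


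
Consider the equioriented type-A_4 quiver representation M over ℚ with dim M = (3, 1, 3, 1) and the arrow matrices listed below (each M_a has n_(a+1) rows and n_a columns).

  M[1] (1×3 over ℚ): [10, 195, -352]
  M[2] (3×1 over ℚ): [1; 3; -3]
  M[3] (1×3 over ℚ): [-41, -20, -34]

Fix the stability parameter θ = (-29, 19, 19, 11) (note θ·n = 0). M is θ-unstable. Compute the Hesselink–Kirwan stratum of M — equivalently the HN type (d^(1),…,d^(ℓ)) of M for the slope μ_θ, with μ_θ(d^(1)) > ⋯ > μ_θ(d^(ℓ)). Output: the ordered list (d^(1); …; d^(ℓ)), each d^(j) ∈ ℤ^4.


Via rank(M_{q-1}∘⋯∘M_p): M ≅ I[1,1]^2, I[1,4], I[3,3]^2.
μ_θ-semistable layers: μ^(1)=19; μ^(2)=49/3; μ^(3)=-29

((0, 0, 2, 0); (0, 1, 1, 1); (3, 0, 0, 0))


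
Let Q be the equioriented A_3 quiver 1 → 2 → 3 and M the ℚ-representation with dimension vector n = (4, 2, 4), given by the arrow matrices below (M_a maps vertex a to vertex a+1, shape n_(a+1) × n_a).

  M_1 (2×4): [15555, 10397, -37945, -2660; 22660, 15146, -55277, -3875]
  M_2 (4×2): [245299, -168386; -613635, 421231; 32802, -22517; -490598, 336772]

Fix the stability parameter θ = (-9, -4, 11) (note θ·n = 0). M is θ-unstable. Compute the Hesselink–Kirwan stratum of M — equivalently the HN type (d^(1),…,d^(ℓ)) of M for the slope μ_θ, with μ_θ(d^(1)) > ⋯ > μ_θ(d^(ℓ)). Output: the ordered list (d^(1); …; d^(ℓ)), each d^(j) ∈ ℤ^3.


Interval decomposition of M: I[1,1]^2, I[1,3]^2, I[3,3]^2.
HN type (ℓ=3): μ^(1)=11; μ^(2)=-4; μ^(3)=-9

((0, 0, 4); (0, 2, 0); (4, 0, 0))


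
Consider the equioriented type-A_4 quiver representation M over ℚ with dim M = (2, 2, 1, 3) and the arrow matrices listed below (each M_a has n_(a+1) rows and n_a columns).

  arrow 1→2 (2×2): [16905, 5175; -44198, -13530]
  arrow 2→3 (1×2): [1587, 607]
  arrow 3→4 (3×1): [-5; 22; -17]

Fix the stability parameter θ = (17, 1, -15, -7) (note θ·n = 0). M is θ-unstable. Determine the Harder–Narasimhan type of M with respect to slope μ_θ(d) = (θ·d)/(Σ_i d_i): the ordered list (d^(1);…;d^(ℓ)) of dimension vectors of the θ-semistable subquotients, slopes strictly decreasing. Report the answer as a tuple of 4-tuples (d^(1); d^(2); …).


Barcode: M ≅ I[1,1], I[1,4], I[2,2], I[4,4]^2. HN layers by μ_θ (4 steps, strictly decreasing):
  μ^(1)=17; μ^(2)=1; μ^(3)=-1; μ^(4)=-7

((1, 0, 0, 0); (0, 1, 0, 0); (1, 1, 1, 1); (0, 0, 0, 2))


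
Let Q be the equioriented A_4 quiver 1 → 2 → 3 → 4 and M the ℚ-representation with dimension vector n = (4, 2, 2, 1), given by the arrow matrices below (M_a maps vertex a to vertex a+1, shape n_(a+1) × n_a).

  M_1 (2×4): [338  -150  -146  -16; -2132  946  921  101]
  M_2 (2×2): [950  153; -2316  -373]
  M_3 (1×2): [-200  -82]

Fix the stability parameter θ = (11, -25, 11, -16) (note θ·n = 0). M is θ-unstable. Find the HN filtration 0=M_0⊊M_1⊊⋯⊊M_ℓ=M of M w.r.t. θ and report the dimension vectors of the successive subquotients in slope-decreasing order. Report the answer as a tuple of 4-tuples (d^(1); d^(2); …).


Interval decomposition of M: I[1,1]^2, I[1,3], I[1,4].
HN type (ℓ=3): μ^(1)=11; μ^(2)=-5/2; μ^(3)=-7

((2, 0, 1, 0); (0, 0, 1, 1); (2, 2, 0, 0))


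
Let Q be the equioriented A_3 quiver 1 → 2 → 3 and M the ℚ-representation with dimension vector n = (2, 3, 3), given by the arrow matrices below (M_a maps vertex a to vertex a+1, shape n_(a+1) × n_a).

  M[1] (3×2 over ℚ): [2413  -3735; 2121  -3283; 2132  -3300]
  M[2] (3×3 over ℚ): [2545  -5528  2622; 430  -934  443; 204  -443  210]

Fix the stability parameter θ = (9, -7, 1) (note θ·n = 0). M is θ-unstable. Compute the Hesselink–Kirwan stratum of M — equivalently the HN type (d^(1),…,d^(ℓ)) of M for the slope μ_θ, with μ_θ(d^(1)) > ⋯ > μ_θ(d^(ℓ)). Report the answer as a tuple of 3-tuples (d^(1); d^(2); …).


Barcode: M ≅ I[1,3]^2, I[2,3]. HN layers by μ_θ (2 steps, strictly decreasing):
  μ^(1)=1; μ^(2)=-7

((2, 2, 3); (0, 1, 0))


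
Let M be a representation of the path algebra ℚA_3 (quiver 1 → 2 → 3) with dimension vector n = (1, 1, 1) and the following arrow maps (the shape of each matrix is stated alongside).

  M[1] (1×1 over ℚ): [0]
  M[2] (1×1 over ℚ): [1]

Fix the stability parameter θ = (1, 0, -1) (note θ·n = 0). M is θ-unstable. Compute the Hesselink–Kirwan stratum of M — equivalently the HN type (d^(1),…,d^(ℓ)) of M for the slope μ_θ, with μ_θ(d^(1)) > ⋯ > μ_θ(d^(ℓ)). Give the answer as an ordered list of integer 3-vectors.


Via rank(M_{q-1}∘⋯∘M_p): M ≅ I[1,1], I[2,3].
μ_θ-semistable layers: μ^(1)=1; μ^(2)=-1/2

((1, 0, 0); (0, 1, 1))


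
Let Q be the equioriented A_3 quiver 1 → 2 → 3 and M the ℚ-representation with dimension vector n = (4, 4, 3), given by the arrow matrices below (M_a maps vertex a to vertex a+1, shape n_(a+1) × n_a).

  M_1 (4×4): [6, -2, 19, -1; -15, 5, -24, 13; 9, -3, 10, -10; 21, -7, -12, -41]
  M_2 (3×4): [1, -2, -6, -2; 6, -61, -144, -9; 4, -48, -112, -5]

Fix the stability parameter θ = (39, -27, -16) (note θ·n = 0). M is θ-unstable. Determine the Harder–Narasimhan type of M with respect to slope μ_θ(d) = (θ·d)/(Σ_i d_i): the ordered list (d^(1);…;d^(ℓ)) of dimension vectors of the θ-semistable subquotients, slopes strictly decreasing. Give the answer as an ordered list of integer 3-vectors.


Via rank(M_{q-1}∘⋯∘M_p): M ≅ I[1,1], I[1,3]^3, I[2,2].
μ_θ-semistable layers: μ^(1)=39; μ^(2)=-4/3; μ^(3)=-27

((1, 0, 0); (3, 3, 3); (0, 1, 0))


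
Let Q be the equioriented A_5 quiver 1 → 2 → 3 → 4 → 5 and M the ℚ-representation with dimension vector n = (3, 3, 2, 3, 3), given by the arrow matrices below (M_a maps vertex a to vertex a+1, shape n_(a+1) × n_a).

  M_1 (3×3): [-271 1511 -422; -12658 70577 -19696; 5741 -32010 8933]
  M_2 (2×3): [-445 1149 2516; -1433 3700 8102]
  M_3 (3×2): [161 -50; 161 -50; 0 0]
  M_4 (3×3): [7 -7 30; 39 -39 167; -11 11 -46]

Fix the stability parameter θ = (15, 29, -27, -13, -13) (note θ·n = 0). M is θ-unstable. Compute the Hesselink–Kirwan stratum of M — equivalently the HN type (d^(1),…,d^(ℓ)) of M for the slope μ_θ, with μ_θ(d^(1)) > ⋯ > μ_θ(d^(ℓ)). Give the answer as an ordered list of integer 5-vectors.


Via rank(M_{q-1}∘⋯∘M_p): M ≅ I[1,2], I[1,3], I[1,4], I[4,5]^2, I[5,5].
μ_θ-semistable layers: μ^(1)=29; μ^(2)=15; μ^(3)=17/3; μ^(4)=1; μ^(5)=-13

((0, 1, 0, 0, 0); (1, 0, 0, 0, 0); (1, 1, 1, 0, 0); (1, 1, 1, 1, 0); (0, 0, 0, 2, 3))


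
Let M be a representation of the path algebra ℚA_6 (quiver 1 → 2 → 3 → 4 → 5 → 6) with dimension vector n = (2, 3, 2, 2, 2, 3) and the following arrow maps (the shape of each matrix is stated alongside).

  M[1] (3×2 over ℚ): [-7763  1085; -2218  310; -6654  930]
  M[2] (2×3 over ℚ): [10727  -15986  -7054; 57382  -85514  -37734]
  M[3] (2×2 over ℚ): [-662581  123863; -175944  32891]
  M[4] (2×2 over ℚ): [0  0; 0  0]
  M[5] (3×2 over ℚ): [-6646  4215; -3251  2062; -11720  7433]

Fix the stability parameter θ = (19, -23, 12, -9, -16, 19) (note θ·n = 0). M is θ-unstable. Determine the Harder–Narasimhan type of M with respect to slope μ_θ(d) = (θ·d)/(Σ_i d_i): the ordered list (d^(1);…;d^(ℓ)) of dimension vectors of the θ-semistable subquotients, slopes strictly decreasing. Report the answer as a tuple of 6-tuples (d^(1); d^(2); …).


Via rank(M_{q-1}∘⋯∘M_p): M ≅ I[1,1], I[1,4], I[2,2], I[2,4], I[5,6]^2, I[6,6].
μ_θ-semistable layers: μ^(1)=19; μ^(2)=3/2; μ^(3)=-2; μ^(4)=-16; μ^(5)=-23

((1, 0, 0, 0, 0, 3); (0, 0, 2, 2, 0, 0); (1, 1, 0, 0, 0, 0); (0, 0, 0, 0, 2, 0); (0, 2, 0, 0, 0, 0))


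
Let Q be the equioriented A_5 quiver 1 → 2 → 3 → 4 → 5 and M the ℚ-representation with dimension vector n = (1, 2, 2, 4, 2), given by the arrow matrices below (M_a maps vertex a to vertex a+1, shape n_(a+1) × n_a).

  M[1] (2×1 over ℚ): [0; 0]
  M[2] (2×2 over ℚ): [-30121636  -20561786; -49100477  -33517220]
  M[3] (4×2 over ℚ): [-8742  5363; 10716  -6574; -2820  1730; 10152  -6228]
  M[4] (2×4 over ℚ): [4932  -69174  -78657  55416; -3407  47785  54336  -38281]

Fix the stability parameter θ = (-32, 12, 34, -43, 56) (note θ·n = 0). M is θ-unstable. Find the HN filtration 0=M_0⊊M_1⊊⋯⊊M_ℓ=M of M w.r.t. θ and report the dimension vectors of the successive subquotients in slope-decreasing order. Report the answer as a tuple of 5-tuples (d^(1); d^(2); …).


Barcode: M ≅ I[1,1], I[2,3], I[2,5], I[4,4]^2, I[4,5]. HN layers by μ_θ (6 steps, strictly decreasing):
  μ^(1)=56; μ^(2)=34; μ^(3)=12; μ^(4)=1; μ^(5)=-32; μ^(6)=-43

((0, 0, 0, 0, 2); (0, 0, 1, 0, 0); (0, 1, 0, 0, 0); (0, 1, 1, 1, 0); (1, 0, 0, 0, 0); (0, 0, 0, 3, 0))


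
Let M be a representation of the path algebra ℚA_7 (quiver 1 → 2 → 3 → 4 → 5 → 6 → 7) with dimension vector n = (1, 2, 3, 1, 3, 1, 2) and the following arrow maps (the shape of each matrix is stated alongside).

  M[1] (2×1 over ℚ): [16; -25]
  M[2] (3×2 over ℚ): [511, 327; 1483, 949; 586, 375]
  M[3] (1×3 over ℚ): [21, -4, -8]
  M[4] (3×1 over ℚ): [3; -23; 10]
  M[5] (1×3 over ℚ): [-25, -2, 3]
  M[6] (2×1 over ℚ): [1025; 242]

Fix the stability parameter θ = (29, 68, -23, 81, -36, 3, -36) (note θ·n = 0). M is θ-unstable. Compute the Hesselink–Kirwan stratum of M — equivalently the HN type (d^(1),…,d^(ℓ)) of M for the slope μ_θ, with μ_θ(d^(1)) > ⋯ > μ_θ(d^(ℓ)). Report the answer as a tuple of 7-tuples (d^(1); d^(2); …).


Barcode: M ≅ I[1,7], I[2,3], I[3,3], I[5,5]^2, I[7,7]. HN layers by μ_θ (4 steps, strictly decreasing):
  μ^(1)=45/2; μ^(2)=86/7; μ^(3)=-23; μ^(4)=-36

((0, 1, 1, 0, 0, 0, 0); (1, 1, 1, 1, 1, 1, 1); (0, 0, 1, 0, 0, 0, 0); (0, 0, 0, 0, 2, 0, 1))


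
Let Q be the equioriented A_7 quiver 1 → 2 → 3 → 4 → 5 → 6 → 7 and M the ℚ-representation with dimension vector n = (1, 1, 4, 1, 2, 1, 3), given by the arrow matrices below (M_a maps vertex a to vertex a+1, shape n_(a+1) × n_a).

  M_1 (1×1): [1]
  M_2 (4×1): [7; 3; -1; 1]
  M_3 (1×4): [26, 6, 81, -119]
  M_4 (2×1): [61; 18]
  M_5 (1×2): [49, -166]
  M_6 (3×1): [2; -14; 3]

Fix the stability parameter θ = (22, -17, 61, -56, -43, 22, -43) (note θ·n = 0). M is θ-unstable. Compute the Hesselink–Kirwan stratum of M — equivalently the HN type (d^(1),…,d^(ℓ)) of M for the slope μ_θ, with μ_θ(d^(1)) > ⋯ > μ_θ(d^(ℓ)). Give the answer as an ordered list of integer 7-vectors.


Via rank(M_{q-1}∘⋯∘M_p): M ≅ I[1,3], I[3,3]^2, I[3,7], I[5,5], I[7,7]^2.
μ_θ-semistable layers: μ^(1)=61; μ^(2)=5/2; μ^(3)=-21/2; μ^(4)=-38/3; μ^(5)=-43

((0, 0, 3, 0, 0, 0, 0); (1, 1, 0, 0, 0, 0, 0); (0, 0, 0, 0, 0, 1, 1); (0, 0, 1, 1, 1, 0, 0); (0, 0, 0, 0, 1, 0, 2))


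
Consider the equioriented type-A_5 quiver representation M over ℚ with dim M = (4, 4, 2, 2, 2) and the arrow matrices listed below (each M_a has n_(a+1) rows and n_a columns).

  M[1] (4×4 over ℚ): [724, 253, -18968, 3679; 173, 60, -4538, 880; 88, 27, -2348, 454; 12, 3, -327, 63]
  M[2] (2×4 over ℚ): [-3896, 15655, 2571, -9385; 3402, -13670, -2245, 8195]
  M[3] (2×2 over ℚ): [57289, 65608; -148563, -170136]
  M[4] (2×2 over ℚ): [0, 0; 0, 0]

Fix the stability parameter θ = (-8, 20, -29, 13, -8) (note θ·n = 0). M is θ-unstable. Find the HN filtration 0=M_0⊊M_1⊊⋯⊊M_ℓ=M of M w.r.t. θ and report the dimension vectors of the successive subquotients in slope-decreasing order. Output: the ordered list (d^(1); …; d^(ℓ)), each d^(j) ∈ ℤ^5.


Barcode: M ≅ I[1,2]^2, I[1,3], I[1,4], I[4,4], I[5,5]^2. HN layers by μ_θ (4 steps, strictly decreasing):
  μ^(1)=20; μ^(2)=13; μ^(3)=-9/2; μ^(4)=-8

((0, 2, 0, 0, 0); (0, 0, 0, 2, 0); (0, 2, 2, 0, 0); (4, 0, 0, 0, 2))


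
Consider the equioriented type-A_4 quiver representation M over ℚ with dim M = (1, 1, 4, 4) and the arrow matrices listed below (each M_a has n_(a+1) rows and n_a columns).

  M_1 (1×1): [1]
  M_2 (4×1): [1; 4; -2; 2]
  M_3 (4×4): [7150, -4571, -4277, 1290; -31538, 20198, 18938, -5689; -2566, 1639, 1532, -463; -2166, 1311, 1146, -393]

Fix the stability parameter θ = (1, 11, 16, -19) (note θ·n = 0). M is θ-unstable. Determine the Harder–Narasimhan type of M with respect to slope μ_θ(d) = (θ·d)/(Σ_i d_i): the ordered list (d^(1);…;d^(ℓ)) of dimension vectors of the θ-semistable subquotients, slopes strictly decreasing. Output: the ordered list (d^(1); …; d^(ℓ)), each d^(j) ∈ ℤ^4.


Interval decomposition of M: I[1,3], I[3,4]^3, I[4,4].
HN type (ℓ=5): μ^(1)=16; μ^(2)=11; μ^(3)=1; μ^(4)=-3/2; μ^(5)=-19

((0, 0, 1, 0); (0, 1, 0, 0); (1, 0, 0, 0); (0, 0, 3, 3); (0, 0, 0, 1))


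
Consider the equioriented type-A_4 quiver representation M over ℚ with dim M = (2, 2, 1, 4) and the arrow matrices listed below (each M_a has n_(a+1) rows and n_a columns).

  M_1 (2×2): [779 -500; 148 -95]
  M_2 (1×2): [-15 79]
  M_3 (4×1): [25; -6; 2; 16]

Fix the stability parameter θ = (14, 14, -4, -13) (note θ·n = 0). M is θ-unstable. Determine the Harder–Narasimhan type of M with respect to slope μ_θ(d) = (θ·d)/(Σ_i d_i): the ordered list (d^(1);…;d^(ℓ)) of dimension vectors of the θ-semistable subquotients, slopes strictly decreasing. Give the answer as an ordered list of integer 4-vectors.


Barcode: M ≅ I[1,2], I[1,4], I[4,4]^3. HN layers by μ_θ (3 steps, strictly decreasing):
  μ^(1)=14; μ^(2)=11/4; μ^(3)=-13

((1, 1, 0, 0); (1, 1, 1, 1); (0, 0, 0, 3))


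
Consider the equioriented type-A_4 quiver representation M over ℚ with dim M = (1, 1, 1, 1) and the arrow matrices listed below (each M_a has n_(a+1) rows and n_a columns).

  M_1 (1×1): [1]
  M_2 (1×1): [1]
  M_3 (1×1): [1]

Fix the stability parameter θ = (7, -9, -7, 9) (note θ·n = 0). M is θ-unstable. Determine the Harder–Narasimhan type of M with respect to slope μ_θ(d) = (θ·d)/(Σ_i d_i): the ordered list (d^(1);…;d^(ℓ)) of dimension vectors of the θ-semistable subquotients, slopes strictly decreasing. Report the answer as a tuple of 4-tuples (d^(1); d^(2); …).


Interval decomposition of M: I[1,4].
HN type (ℓ=2): μ^(1)=9; μ^(2)=-3

((0, 0, 0, 1); (1, 1, 1, 0))


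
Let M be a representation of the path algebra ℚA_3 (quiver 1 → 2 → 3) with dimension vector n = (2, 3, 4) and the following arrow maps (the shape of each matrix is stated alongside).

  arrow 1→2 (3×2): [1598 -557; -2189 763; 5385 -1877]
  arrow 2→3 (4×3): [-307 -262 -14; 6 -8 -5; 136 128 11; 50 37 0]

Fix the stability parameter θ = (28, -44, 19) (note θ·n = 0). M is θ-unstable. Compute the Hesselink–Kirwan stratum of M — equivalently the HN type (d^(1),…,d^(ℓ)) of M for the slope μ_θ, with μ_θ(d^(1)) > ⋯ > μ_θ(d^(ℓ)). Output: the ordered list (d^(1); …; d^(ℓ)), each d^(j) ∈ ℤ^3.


Via rank(M_{q-1}∘⋯∘M_p): M ≅ I[1,3]^2, I[2,3], I[3,3].
μ_θ-semistable layers: μ^(1)=19; μ^(2)=-8; μ^(3)=-44

((0, 0, 4); (2, 2, 0); (0, 1, 0))


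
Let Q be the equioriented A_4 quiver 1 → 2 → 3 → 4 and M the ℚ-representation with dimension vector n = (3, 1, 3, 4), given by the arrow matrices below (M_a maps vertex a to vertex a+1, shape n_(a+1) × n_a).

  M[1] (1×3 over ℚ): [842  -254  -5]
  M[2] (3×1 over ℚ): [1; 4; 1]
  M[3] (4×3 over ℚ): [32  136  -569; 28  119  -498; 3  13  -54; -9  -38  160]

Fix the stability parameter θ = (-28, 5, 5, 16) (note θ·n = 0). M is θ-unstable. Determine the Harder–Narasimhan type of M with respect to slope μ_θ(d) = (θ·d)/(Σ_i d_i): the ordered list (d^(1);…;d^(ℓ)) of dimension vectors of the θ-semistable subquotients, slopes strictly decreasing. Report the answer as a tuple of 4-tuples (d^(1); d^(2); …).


Barcode: M ≅ I[1,1]^2, I[1,4], I[3,4]^2, I[4,4]. HN layers by μ_θ (3 steps, strictly decreasing):
  μ^(1)=16; μ^(2)=5; μ^(3)=-28

((0, 0, 0, 4); (0, 1, 3, 0); (3, 0, 0, 0))


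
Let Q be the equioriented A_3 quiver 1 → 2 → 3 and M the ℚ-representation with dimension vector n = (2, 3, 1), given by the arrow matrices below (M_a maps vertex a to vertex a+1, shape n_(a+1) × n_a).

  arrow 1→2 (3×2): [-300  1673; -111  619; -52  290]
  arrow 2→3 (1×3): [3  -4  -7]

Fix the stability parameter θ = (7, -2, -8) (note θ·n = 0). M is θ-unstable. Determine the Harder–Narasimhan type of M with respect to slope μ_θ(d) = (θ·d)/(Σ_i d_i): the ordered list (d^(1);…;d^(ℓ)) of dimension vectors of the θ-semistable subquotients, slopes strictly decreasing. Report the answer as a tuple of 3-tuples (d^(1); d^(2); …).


Via rank(M_{q-1}∘⋯∘M_p): M ≅ I[1,2], I[1,3], I[2,2].
μ_θ-semistable layers: μ^(1)=5/2; μ^(2)=-1; μ^(3)=-2

((1, 1, 0); (1, 1, 1); (0, 1, 0))


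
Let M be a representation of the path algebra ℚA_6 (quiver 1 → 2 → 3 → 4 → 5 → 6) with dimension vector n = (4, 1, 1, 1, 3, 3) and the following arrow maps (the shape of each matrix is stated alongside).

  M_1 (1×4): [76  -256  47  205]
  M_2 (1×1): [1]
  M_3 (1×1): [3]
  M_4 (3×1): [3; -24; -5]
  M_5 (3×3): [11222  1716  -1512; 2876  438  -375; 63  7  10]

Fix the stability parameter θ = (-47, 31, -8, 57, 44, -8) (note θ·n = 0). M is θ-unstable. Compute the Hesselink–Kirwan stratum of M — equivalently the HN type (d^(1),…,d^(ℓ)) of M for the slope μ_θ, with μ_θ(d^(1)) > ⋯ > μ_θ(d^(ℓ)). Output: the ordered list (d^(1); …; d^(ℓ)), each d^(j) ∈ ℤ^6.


Barcode: M ≅ I[1,1]^3, I[1,6], I[5,6]^2. HN layers by μ_θ (4 steps, strictly decreasing):
  μ^(1)=31; μ^(2)=18; μ^(3)=23/2; μ^(4)=-47

((0, 0, 0, 1, 1, 1); (0, 0, 0, 0, 2, 2); (0, 1, 1, 0, 0, 0); (4, 0, 0, 0, 0, 0))


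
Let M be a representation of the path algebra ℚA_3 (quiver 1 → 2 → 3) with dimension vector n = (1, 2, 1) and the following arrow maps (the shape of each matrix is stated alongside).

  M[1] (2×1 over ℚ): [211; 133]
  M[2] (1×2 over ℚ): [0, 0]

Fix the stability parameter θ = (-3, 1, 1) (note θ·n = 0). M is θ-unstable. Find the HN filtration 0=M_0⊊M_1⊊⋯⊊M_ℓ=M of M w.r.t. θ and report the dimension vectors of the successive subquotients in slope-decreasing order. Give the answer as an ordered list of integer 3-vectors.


Via rank(M_{q-1}∘⋯∘M_p): M ≅ I[1,2], I[2,2], I[3,3].
μ_θ-semistable layers: μ^(1)=1; μ^(2)=-3

((0, 2, 1); (1, 0, 0))


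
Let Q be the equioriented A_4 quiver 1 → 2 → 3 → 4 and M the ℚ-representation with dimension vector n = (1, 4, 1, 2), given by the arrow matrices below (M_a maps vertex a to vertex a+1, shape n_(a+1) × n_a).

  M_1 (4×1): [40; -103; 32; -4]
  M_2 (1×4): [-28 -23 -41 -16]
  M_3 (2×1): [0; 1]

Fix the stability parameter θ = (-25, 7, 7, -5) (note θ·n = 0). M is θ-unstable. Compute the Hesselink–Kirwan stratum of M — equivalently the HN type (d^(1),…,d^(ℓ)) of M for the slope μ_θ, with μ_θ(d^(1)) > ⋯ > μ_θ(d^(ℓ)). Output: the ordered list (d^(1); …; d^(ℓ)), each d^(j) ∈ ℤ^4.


Barcode: M ≅ I[1,4], I[2,2]^3, I[4,4]. HN layers by μ_θ (4 steps, strictly decreasing):
  μ^(1)=7; μ^(2)=3; μ^(3)=-5; μ^(4)=-25

((0, 3, 0, 0); (0, 1, 1, 1); (0, 0, 0, 1); (1, 0, 0, 0))


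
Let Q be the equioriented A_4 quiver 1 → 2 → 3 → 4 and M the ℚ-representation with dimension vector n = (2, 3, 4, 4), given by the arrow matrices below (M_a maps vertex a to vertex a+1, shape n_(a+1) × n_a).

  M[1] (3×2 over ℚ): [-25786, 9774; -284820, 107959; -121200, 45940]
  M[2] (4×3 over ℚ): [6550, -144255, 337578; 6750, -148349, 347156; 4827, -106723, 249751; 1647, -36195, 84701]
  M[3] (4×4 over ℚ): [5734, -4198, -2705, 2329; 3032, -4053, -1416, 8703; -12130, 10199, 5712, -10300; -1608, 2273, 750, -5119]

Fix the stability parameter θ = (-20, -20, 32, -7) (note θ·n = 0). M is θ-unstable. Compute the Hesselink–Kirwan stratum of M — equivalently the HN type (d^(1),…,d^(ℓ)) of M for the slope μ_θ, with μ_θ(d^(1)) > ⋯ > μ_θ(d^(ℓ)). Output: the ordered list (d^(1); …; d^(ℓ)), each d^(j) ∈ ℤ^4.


Via rank(M_{q-1}∘⋯∘M_p): M ≅ I[1,4]^2, I[2,4], I[3,3], I[4,4].
μ_θ-semistable layers: μ^(1)=32; μ^(2)=25/2; μ^(3)=-7; μ^(4)=-20

((0, 0, 1, 0); (0, 0, 3, 3); (0, 0, 0, 1); (2, 3, 0, 0))


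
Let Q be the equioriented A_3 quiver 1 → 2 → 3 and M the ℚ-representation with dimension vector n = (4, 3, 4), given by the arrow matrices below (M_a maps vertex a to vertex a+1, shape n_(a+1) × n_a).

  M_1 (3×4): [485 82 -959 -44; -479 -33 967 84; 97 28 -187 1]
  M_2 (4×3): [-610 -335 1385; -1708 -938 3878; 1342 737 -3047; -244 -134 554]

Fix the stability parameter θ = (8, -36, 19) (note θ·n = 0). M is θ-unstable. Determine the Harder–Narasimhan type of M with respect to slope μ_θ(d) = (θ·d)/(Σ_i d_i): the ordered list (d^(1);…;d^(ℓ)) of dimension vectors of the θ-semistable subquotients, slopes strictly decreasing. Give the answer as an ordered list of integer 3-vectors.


Interval decomposition of M: I[1,1], I[1,2]^2, I[1,3], I[3,3]^3.
HN type (ℓ=3): μ^(1)=19; μ^(2)=8; μ^(3)=-14

((0, 0, 4); (1, 0, 0); (3, 3, 0))


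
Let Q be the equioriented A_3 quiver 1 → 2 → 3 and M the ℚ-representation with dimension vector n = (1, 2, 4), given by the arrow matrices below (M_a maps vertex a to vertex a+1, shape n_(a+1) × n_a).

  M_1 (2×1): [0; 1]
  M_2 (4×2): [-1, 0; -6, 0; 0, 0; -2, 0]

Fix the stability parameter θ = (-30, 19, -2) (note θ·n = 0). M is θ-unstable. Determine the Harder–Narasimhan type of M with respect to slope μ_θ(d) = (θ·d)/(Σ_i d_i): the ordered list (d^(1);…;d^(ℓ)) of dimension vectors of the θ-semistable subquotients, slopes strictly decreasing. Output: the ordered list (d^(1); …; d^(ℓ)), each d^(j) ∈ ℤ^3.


Interval decomposition of M: I[1,2], I[2,3], I[3,3]^3.
HN type (ℓ=4): μ^(1)=19; μ^(2)=17/2; μ^(3)=-2; μ^(4)=-30

((0, 1, 0); (0, 1, 1); (0, 0, 3); (1, 0, 0))


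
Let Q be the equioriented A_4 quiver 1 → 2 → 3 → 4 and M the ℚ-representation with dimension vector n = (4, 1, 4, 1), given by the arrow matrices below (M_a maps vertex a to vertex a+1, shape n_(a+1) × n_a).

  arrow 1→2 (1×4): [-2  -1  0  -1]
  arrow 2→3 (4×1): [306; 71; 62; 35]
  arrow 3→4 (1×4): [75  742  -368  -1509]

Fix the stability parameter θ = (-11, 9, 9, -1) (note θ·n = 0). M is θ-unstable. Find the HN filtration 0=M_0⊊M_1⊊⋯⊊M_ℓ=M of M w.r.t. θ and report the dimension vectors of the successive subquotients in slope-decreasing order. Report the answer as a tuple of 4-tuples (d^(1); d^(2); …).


Via rank(M_{q-1}∘⋯∘M_p): M ≅ I[1,1]^3, I[1,4], I[3,3]^3.
μ_θ-semistable layers: μ^(1)=9; μ^(2)=17/3; μ^(3)=-11

((0, 0, 3, 0); (0, 1, 1, 1); (4, 0, 0, 0))


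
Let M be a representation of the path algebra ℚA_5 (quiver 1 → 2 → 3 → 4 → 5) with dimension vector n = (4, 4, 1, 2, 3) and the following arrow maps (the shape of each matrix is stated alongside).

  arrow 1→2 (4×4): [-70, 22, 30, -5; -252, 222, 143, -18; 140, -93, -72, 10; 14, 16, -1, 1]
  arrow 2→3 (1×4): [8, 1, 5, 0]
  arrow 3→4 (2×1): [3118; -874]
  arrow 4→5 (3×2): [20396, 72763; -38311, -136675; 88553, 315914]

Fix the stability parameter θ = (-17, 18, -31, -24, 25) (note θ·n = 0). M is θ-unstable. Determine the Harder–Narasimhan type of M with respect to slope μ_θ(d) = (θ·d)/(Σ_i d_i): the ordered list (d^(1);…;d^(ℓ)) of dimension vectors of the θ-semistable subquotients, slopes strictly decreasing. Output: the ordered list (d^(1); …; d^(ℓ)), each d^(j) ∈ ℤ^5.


Barcode: M ≅ I[1,1], I[1,2]^2, I[1,5], I[2,2], I[4,5], I[5,5]. HN layers by μ_θ (5 steps, strictly decreasing):
  μ^(1)=25; μ^(2)=18; μ^(3)=-37/3; μ^(4)=-17; μ^(5)=-24

((0, 0, 0, 0, 3); (0, 3, 0, 0, 0); (0, 1, 1, 1, 0); (4, 0, 0, 0, 0); (0, 0, 0, 1, 0))


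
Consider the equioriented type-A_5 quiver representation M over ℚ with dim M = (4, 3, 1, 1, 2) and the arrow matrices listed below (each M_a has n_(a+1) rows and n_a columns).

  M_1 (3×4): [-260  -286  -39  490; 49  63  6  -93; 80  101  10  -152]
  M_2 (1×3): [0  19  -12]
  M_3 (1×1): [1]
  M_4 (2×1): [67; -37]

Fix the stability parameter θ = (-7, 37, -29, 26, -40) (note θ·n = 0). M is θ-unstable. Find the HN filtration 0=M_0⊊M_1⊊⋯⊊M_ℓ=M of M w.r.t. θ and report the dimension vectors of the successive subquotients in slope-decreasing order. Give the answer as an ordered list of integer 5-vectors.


Interval decomposition of M: I[1,1], I[1,2]^2, I[1,5], I[5,5].
HN type (ℓ=4): μ^(1)=37; μ^(2)=-3/2; μ^(3)=-7; μ^(4)=-40

((0, 2, 0, 0, 0); (0, 1, 1, 1, 1); (4, 0, 0, 0, 0); (0, 0, 0, 0, 1))


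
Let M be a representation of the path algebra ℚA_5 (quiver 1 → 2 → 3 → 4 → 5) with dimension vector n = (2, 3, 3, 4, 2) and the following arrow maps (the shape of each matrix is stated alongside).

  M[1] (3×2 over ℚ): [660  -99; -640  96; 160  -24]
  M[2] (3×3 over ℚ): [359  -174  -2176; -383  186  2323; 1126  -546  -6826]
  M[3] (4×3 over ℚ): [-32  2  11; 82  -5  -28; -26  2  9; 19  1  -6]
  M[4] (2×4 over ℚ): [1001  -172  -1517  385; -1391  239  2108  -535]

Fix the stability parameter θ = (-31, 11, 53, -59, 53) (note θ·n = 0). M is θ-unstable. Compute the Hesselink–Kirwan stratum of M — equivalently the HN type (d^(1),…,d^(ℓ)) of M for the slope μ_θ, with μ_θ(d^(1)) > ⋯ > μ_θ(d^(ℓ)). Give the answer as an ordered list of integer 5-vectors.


Interval decomposition of M: I[1,1], I[1,5], I[2,4], I[2,5], I[4,4].
HN type (ℓ=4): μ^(1)=53; μ^(2)=5/3; μ^(3)=-31; μ^(4)=-59

((0, 0, 0, 0, 2); (0, 3, 3, 3, 0); (2, 0, 0, 0, 0); (0, 0, 0, 1, 0))


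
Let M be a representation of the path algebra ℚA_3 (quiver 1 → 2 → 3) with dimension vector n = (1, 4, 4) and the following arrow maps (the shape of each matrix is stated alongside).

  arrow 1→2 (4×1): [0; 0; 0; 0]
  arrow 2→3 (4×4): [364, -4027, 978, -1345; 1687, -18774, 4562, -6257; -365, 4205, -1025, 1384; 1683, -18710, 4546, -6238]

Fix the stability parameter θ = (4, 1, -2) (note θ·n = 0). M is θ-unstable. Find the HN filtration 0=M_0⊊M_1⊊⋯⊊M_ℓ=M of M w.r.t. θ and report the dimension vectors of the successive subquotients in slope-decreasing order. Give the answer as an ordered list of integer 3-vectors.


Via rank(M_{q-1}∘⋯∘M_p): M ≅ I[1,1], I[2,3]^4.
μ_θ-semistable layers: μ^(1)=4; μ^(2)=-1/2

((1, 0, 0); (0, 4, 4))
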